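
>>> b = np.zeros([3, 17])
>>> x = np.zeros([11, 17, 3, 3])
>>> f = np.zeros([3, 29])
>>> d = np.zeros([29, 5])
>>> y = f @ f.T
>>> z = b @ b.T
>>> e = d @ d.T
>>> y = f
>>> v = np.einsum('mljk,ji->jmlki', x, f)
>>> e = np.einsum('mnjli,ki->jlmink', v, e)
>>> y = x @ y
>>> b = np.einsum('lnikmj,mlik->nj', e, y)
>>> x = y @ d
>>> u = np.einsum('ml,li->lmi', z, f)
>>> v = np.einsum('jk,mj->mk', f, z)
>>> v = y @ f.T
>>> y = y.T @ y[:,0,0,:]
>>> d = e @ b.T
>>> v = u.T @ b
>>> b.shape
(3, 29)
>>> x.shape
(11, 17, 3, 5)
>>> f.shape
(3, 29)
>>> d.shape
(17, 3, 3, 29, 11, 3)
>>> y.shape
(29, 3, 17, 29)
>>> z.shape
(3, 3)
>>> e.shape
(17, 3, 3, 29, 11, 29)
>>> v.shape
(29, 3, 29)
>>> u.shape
(3, 3, 29)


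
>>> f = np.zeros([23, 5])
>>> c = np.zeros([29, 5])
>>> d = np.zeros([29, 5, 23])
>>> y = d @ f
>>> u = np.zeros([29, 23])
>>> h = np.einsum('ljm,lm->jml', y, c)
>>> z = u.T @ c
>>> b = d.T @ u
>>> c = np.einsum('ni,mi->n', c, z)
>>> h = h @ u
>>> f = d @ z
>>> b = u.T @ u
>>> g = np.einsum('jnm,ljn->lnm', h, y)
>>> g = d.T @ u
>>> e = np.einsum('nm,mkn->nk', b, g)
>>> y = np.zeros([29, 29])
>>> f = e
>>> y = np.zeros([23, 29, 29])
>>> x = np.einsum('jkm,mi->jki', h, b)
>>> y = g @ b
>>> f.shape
(23, 5)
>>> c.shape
(29,)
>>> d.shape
(29, 5, 23)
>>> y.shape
(23, 5, 23)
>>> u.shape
(29, 23)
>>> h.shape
(5, 5, 23)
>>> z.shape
(23, 5)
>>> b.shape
(23, 23)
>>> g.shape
(23, 5, 23)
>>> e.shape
(23, 5)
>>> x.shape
(5, 5, 23)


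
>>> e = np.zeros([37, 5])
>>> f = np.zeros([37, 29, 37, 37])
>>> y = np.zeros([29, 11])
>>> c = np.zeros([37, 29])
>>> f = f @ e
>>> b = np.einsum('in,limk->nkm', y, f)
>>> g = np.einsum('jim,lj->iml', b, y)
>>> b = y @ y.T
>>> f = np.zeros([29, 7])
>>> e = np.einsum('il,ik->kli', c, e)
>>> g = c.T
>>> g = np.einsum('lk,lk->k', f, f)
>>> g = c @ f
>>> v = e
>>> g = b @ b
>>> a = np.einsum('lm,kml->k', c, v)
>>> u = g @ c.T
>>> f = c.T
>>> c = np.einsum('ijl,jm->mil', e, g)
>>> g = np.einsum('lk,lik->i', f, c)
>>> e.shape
(5, 29, 37)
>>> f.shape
(29, 37)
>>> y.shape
(29, 11)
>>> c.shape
(29, 5, 37)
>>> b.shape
(29, 29)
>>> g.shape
(5,)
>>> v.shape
(5, 29, 37)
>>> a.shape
(5,)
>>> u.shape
(29, 37)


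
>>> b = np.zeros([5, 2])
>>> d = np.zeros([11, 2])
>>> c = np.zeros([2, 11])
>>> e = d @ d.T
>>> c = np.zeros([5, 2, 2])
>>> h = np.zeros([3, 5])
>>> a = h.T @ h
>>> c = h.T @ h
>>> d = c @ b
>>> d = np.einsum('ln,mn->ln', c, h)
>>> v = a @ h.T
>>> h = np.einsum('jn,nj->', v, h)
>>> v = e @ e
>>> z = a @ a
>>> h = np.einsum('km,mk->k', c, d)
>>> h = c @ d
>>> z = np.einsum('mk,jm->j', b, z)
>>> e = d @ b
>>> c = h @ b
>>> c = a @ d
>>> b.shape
(5, 2)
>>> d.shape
(5, 5)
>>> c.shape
(5, 5)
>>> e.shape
(5, 2)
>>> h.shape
(5, 5)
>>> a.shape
(5, 5)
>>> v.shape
(11, 11)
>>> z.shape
(5,)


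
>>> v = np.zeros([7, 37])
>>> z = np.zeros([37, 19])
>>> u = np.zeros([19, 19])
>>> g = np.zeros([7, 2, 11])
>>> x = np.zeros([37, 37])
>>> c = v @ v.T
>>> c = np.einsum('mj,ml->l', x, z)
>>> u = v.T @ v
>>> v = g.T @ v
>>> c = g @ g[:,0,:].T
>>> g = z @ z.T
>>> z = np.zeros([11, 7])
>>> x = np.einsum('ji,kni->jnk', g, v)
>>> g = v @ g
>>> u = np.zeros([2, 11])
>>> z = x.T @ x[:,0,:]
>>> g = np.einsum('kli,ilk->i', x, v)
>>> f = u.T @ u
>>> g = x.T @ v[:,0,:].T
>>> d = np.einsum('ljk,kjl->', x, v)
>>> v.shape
(11, 2, 37)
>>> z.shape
(11, 2, 11)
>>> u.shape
(2, 11)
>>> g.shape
(11, 2, 11)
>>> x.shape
(37, 2, 11)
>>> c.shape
(7, 2, 7)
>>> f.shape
(11, 11)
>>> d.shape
()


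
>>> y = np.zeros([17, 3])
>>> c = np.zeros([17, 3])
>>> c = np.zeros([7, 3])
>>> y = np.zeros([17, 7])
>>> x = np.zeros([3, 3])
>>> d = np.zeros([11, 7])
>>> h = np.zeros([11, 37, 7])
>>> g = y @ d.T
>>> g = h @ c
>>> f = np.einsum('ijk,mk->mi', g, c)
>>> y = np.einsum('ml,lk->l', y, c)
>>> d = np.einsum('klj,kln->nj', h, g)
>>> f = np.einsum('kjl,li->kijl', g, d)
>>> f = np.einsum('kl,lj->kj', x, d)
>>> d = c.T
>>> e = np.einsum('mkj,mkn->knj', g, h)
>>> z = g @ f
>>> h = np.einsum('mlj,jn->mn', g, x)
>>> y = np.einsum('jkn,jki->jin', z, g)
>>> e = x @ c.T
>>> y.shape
(11, 3, 7)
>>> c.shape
(7, 3)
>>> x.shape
(3, 3)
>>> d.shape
(3, 7)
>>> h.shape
(11, 3)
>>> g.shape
(11, 37, 3)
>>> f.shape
(3, 7)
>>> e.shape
(3, 7)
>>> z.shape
(11, 37, 7)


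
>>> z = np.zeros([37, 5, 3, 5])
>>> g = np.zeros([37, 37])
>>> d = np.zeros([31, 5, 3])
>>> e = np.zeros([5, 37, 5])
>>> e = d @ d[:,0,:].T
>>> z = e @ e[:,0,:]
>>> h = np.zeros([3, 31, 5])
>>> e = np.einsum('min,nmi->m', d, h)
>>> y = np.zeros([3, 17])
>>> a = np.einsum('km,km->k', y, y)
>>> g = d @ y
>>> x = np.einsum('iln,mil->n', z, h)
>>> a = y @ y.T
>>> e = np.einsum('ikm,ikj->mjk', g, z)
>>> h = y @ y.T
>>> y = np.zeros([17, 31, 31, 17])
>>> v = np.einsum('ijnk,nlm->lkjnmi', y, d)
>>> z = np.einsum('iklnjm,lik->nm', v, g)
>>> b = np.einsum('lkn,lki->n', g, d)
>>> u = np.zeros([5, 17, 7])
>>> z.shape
(31, 17)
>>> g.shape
(31, 5, 17)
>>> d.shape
(31, 5, 3)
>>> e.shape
(17, 31, 5)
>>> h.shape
(3, 3)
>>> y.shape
(17, 31, 31, 17)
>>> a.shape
(3, 3)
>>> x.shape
(31,)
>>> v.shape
(5, 17, 31, 31, 3, 17)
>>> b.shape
(17,)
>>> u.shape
(5, 17, 7)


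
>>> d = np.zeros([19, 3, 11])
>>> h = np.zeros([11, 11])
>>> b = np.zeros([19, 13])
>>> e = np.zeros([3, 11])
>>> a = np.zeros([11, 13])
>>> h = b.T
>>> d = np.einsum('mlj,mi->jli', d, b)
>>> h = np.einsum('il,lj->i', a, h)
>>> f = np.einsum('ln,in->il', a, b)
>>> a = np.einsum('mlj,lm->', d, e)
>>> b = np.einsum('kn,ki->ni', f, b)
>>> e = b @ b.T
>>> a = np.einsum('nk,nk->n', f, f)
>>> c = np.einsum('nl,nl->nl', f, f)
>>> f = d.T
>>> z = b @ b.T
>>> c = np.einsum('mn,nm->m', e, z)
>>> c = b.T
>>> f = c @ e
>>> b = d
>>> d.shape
(11, 3, 13)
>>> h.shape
(11,)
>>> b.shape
(11, 3, 13)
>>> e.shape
(11, 11)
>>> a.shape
(19,)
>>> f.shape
(13, 11)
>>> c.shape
(13, 11)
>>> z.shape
(11, 11)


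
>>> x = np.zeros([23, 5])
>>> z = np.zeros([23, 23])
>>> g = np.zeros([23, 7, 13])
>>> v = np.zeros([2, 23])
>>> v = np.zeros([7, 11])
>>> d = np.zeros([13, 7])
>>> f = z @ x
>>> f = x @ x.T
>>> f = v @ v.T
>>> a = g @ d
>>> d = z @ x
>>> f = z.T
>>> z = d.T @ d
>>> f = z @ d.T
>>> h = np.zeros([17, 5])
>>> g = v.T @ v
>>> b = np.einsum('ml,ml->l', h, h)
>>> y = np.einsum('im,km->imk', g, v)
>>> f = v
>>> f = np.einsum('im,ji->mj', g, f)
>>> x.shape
(23, 5)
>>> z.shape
(5, 5)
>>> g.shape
(11, 11)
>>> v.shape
(7, 11)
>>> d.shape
(23, 5)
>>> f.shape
(11, 7)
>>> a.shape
(23, 7, 7)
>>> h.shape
(17, 5)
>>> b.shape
(5,)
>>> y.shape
(11, 11, 7)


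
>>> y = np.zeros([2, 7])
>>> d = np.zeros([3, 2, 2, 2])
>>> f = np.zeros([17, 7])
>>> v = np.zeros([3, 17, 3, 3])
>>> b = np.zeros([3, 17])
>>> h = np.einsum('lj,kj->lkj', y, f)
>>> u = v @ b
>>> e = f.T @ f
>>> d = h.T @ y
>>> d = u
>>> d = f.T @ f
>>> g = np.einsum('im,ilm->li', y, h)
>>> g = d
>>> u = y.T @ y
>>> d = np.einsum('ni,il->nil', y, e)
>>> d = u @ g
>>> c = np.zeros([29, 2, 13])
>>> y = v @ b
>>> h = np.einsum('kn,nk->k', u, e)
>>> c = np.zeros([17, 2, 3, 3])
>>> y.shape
(3, 17, 3, 17)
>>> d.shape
(7, 7)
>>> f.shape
(17, 7)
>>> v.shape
(3, 17, 3, 3)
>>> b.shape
(3, 17)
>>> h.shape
(7,)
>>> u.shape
(7, 7)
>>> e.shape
(7, 7)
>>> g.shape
(7, 7)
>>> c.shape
(17, 2, 3, 3)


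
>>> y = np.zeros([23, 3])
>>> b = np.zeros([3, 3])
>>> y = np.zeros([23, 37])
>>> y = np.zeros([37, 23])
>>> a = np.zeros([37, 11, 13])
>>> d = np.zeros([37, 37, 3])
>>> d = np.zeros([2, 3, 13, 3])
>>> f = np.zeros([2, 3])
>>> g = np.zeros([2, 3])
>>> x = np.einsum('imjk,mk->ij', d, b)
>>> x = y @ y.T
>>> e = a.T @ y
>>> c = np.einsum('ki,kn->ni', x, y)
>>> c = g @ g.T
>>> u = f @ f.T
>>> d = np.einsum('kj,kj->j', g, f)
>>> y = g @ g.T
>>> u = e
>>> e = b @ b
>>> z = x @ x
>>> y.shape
(2, 2)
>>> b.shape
(3, 3)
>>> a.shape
(37, 11, 13)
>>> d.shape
(3,)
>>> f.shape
(2, 3)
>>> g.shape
(2, 3)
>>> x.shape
(37, 37)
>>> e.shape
(3, 3)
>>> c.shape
(2, 2)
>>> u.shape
(13, 11, 23)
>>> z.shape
(37, 37)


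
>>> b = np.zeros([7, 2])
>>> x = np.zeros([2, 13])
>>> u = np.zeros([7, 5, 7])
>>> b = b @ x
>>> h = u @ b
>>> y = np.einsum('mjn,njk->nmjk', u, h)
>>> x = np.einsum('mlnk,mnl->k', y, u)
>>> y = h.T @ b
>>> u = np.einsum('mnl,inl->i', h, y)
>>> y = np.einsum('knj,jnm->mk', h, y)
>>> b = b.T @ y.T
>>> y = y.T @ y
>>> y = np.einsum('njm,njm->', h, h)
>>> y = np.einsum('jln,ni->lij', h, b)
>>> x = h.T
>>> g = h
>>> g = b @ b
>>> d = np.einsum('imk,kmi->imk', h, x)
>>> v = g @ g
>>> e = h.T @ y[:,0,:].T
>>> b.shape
(13, 13)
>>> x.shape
(13, 5, 7)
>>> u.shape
(13,)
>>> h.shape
(7, 5, 13)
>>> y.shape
(5, 13, 7)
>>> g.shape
(13, 13)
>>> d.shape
(7, 5, 13)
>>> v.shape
(13, 13)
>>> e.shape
(13, 5, 5)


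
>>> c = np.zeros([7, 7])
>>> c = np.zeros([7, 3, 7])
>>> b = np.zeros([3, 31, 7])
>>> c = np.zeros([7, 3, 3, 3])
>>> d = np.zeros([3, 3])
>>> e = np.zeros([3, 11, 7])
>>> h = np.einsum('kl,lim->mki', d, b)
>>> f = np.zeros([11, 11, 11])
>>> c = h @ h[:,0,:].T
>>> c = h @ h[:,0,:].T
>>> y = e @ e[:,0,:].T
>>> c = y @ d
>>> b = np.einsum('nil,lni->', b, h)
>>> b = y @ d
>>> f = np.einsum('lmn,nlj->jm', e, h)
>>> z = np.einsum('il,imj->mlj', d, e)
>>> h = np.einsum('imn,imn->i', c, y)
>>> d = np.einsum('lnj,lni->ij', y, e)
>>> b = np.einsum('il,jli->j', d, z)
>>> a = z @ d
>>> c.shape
(3, 11, 3)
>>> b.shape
(11,)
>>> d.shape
(7, 3)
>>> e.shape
(3, 11, 7)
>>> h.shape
(3,)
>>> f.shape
(31, 11)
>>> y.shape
(3, 11, 3)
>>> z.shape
(11, 3, 7)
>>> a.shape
(11, 3, 3)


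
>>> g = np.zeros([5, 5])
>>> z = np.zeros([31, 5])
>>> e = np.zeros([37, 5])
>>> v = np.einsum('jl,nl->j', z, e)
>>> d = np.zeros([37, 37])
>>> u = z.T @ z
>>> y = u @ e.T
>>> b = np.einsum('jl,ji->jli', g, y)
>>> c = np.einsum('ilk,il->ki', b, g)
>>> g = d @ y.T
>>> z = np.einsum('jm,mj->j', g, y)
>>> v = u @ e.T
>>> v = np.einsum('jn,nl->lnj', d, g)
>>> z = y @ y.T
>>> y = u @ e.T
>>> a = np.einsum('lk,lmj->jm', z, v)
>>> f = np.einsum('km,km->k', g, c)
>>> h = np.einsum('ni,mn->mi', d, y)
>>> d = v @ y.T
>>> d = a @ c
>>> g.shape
(37, 5)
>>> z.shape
(5, 5)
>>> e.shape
(37, 5)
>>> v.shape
(5, 37, 37)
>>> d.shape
(37, 5)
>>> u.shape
(5, 5)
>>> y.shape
(5, 37)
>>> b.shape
(5, 5, 37)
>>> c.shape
(37, 5)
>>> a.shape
(37, 37)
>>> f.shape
(37,)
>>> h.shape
(5, 37)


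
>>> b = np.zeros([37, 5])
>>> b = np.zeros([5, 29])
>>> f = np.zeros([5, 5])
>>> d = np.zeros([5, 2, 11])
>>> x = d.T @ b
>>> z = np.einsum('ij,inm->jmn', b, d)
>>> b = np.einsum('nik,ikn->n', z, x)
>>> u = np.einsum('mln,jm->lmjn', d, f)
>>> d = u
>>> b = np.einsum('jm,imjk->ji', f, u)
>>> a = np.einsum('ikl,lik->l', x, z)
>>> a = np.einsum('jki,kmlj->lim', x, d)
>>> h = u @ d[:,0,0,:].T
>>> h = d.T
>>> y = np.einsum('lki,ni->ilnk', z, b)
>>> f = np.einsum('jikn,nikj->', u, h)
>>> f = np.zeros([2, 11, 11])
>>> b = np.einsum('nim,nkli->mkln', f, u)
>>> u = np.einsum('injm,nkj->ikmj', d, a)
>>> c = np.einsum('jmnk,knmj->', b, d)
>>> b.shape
(11, 5, 5, 2)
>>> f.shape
(2, 11, 11)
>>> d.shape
(2, 5, 5, 11)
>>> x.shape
(11, 2, 29)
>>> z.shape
(29, 11, 2)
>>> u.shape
(2, 29, 11, 5)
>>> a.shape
(5, 29, 5)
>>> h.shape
(11, 5, 5, 2)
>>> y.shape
(2, 29, 5, 11)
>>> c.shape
()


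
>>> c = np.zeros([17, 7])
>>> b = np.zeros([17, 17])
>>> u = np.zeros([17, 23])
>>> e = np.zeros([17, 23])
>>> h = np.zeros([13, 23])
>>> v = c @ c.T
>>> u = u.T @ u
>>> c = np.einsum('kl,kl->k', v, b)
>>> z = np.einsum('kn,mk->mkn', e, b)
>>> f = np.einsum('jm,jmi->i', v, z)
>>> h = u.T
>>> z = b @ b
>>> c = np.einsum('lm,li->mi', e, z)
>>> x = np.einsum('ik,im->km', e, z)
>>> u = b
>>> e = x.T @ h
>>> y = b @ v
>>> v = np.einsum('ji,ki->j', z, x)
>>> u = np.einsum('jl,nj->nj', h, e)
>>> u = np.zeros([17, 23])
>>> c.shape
(23, 17)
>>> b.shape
(17, 17)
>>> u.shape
(17, 23)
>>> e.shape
(17, 23)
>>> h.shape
(23, 23)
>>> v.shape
(17,)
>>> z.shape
(17, 17)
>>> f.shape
(23,)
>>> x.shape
(23, 17)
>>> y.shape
(17, 17)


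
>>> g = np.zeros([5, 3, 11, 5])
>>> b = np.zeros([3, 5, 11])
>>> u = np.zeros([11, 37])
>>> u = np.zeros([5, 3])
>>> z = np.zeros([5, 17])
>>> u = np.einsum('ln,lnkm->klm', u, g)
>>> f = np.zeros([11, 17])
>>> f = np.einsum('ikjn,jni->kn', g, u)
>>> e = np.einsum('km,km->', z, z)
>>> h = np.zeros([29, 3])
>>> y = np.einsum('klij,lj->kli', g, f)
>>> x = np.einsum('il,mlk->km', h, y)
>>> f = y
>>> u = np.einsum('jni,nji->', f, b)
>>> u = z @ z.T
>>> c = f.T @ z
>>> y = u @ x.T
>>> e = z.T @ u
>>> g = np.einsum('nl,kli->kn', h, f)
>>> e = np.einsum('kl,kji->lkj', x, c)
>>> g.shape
(5, 29)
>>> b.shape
(3, 5, 11)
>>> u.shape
(5, 5)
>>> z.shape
(5, 17)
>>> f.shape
(5, 3, 11)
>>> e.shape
(5, 11, 3)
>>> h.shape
(29, 3)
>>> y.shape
(5, 11)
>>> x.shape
(11, 5)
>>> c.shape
(11, 3, 17)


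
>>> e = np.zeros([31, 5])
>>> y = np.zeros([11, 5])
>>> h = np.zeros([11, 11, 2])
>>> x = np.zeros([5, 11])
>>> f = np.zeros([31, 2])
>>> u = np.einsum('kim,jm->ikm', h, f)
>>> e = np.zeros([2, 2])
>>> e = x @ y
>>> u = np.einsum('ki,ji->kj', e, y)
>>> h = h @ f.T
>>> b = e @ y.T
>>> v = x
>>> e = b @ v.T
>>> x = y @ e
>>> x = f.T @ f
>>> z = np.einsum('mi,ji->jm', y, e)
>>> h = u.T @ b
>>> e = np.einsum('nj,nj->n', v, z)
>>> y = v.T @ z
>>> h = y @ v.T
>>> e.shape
(5,)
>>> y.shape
(11, 11)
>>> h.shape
(11, 5)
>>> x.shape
(2, 2)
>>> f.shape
(31, 2)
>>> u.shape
(5, 11)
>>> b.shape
(5, 11)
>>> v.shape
(5, 11)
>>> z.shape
(5, 11)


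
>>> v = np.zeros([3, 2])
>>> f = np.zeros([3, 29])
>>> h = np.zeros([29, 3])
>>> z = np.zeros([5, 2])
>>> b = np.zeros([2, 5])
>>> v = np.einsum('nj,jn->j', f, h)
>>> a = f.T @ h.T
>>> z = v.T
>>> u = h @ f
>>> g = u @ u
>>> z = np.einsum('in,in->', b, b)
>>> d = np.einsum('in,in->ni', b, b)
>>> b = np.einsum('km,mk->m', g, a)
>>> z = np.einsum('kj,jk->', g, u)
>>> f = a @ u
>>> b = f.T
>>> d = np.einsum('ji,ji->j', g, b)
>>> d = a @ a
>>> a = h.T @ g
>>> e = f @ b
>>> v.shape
(29,)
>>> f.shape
(29, 29)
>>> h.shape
(29, 3)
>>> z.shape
()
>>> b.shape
(29, 29)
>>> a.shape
(3, 29)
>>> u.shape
(29, 29)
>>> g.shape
(29, 29)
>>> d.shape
(29, 29)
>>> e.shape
(29, 29)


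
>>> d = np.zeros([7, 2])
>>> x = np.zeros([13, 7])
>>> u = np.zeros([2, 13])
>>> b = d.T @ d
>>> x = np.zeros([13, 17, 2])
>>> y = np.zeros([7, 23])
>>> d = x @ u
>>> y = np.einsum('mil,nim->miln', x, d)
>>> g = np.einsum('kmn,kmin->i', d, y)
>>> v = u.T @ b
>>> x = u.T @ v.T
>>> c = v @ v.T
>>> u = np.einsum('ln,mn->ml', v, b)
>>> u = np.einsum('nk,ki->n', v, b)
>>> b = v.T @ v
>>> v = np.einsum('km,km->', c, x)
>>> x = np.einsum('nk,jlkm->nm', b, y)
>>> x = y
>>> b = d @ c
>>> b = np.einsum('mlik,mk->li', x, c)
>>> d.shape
(13, 17, 13)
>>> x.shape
(13, 17, 2, 13)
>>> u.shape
(13,)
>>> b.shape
(17, 2)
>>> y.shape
(13, 17, 2, 13)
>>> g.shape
(2,)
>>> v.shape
()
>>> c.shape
(13, 13)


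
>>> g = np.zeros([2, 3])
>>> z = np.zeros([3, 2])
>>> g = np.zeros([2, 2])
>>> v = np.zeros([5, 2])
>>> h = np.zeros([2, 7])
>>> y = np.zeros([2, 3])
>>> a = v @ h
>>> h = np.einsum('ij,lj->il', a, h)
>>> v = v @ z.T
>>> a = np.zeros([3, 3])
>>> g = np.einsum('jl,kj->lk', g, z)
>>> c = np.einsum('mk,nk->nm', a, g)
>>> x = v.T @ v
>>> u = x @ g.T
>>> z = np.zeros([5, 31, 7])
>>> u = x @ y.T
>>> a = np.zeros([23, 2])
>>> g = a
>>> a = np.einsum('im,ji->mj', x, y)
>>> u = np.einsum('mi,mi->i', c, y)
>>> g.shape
(23, 2)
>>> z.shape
(5, 31, 7)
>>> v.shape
(5, 3)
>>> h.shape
(5, 2)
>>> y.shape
(2, 3)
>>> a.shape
(3, 2)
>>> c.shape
(2, 3)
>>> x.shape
(3, 3)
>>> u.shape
(3,)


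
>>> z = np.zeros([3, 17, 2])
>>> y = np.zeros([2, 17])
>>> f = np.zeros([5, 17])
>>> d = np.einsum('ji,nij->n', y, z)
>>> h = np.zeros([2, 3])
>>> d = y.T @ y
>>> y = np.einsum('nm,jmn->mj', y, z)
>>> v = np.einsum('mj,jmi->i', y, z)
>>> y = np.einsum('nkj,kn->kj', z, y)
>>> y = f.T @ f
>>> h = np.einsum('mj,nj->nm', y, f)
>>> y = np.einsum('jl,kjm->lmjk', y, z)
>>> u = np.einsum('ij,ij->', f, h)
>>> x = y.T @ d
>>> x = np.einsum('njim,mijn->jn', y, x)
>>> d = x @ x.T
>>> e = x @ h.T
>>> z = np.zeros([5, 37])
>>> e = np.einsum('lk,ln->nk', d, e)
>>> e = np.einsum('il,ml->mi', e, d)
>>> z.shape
(5, 37)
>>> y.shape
(17, 2, 17, 3)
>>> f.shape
(5, 17)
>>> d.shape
(2, 2)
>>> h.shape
(5, 17)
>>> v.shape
(2,)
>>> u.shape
()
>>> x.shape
(2, 17)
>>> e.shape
(2, 5)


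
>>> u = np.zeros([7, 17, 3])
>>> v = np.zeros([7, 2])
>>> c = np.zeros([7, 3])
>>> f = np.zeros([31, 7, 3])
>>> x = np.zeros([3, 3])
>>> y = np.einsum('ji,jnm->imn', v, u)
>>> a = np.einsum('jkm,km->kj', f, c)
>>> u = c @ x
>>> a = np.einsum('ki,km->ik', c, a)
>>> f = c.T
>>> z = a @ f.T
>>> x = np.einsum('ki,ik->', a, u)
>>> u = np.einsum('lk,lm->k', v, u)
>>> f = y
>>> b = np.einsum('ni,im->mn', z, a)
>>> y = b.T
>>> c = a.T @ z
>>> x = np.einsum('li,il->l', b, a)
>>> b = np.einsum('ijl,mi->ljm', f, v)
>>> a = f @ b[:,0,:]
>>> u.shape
(2,)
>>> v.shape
(7, 2)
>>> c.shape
(7, 3)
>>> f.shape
(2, 3, 17)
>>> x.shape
(7,)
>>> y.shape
(3, 7)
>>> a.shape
(2, 3, 7)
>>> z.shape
(3, 3)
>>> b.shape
(17, 3, 7)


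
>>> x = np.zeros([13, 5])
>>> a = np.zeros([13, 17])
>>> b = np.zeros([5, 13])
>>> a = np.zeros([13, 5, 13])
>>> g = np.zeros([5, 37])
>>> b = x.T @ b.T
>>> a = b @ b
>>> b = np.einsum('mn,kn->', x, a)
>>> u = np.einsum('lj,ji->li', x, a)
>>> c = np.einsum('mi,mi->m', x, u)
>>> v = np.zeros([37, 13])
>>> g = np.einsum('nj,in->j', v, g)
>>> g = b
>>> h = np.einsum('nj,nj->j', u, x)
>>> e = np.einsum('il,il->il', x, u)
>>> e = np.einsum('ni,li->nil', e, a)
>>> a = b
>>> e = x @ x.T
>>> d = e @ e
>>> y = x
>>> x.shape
(13, 5)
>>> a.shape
()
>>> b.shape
()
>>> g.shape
()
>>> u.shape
(13, 5)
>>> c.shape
(13,)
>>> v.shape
(37, 13)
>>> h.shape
(5,)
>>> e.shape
(13, 13)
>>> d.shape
(13, 13)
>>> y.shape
(13, 5)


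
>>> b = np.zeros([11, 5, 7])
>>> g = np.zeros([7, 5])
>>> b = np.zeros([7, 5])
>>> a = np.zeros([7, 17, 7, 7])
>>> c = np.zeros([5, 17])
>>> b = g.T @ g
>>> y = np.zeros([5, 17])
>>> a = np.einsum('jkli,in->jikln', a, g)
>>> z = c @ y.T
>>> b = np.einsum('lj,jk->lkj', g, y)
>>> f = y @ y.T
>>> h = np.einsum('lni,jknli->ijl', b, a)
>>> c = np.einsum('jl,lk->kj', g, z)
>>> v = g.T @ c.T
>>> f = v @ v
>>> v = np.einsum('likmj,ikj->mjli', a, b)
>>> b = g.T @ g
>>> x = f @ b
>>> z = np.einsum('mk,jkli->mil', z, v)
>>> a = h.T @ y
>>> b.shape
(5, 5)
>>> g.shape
(7, 5)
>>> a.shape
(7, 7, 17)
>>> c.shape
(5, 7)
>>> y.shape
(5, 17)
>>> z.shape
(5, 7, 7)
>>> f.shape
(5, 5)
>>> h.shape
(5, 7, 7)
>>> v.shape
(7, 5, 7, 7)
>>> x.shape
(5, 5)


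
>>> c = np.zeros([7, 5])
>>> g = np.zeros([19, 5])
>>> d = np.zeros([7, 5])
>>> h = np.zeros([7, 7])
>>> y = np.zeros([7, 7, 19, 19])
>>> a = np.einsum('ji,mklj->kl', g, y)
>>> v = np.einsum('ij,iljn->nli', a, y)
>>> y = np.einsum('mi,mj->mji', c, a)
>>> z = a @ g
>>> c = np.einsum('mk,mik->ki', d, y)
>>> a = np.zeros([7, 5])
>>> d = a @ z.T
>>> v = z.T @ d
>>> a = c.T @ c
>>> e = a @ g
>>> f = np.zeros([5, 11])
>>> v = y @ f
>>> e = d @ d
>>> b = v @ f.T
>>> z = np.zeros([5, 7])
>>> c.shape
(5, 19)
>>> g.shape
(19, 5)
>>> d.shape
(7, 7)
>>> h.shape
(7, 7)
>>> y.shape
(7, 19, 5)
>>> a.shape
(19, 19)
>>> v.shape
(7, 19, 11)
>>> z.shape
(5, 7)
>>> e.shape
(7, 7)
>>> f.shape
(5, 11)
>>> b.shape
(7, 19, 5)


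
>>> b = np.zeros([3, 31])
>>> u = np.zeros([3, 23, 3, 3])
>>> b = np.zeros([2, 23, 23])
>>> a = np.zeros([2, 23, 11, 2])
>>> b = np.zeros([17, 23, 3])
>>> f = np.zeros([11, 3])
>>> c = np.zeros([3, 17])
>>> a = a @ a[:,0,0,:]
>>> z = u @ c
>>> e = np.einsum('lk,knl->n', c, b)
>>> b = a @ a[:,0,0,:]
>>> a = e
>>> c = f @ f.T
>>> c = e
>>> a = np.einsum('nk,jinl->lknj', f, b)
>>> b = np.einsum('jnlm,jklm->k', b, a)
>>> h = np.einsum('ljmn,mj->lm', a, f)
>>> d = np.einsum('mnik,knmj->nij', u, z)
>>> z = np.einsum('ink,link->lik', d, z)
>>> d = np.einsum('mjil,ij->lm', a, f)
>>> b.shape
(3,)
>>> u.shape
(3, 23, 3, 3)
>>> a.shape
(2, 3, 11, 2)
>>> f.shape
(11, 3)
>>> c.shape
(23,)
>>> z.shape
(3, 23, 17)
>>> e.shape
(23,)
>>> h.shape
(2, 11)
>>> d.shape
(2, 2)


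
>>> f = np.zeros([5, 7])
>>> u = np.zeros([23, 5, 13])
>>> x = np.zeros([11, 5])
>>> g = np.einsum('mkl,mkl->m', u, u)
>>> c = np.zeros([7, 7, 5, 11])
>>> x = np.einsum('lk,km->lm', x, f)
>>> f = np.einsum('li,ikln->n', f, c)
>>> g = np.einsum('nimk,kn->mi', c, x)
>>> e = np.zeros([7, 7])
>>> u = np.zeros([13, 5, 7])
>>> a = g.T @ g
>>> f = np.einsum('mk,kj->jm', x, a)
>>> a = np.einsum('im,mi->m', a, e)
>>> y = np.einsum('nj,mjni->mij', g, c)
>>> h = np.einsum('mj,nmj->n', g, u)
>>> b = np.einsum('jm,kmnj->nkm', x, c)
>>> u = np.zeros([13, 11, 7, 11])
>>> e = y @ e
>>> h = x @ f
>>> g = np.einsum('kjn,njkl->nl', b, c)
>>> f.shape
(7, 11)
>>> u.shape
(13, 11, 7, 11)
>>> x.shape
(11, 7)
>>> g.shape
(7, 11)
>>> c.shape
(7, 7, 5, 11)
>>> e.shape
(7, 11, 7)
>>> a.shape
(7,)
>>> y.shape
(7, 11, 7)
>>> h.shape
(11, 11)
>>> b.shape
(5, 7, 7)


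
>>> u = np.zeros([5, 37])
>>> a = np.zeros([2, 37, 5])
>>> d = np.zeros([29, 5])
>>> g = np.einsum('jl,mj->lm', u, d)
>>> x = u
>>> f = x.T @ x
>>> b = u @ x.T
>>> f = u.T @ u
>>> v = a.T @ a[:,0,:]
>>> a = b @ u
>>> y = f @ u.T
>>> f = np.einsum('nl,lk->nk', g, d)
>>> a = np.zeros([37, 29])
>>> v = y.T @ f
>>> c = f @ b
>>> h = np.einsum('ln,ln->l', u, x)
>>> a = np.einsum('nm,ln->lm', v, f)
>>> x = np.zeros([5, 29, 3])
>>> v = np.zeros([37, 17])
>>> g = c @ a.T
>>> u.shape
(5, 37)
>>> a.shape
(37, 5)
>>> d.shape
(29, 5)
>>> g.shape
(37, 37)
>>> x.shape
(5, 29, 3)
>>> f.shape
(37, 5)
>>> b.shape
(5, 5)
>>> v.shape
(37, 17)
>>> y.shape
(37, 5)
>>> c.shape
(37, 5)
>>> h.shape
(5,)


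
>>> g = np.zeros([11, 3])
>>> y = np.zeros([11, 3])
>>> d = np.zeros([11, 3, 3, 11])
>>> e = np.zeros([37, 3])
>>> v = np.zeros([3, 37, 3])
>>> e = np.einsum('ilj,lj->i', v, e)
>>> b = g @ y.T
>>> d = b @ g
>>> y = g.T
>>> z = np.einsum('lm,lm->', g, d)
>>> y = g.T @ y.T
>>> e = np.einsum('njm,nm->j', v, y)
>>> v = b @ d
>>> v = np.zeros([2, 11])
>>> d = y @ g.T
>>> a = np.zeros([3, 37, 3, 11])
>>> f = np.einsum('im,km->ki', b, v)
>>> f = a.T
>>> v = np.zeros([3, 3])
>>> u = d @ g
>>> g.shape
(11, 3)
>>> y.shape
(3, 3)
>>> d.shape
(3, 11)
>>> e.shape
(37,)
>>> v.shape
(3, 3)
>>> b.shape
(11, 11)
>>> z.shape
()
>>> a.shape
(3, 37, 3, 11)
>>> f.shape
(11, 3, 37, 3)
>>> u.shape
(3, 3)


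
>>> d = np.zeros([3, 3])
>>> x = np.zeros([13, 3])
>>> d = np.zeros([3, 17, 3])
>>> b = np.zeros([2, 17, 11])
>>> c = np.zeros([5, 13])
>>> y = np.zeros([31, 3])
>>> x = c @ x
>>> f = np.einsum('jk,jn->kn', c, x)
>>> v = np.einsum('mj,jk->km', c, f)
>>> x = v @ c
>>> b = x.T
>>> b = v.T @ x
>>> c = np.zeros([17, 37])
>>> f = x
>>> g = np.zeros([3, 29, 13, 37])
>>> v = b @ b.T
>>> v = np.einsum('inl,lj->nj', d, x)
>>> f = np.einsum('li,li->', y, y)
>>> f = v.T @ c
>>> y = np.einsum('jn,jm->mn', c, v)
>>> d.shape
(3, 17, 3)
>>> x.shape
(3, 13)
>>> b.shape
(5, 13)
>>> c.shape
(17, 37)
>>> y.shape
(13, 37)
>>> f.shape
(13, 37)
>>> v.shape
(17, 13)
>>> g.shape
(3, 29, 13, 37)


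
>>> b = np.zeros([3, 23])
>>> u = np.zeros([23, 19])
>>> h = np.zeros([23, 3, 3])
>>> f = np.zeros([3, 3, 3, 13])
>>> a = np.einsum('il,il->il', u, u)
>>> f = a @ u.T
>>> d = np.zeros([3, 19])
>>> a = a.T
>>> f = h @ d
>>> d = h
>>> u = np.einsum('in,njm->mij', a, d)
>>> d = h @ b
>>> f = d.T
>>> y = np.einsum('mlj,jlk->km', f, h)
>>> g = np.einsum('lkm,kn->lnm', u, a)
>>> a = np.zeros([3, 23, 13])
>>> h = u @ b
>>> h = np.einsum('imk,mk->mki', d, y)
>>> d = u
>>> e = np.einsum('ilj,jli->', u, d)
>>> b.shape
(3, 23)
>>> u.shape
(3, 19, 3)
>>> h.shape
(3, 23, 23)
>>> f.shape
(23, 3, 23)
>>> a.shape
(3, 23, 13)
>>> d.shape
(3, 19, 3)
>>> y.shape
(3, 23)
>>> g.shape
(3, 23, 3)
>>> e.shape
()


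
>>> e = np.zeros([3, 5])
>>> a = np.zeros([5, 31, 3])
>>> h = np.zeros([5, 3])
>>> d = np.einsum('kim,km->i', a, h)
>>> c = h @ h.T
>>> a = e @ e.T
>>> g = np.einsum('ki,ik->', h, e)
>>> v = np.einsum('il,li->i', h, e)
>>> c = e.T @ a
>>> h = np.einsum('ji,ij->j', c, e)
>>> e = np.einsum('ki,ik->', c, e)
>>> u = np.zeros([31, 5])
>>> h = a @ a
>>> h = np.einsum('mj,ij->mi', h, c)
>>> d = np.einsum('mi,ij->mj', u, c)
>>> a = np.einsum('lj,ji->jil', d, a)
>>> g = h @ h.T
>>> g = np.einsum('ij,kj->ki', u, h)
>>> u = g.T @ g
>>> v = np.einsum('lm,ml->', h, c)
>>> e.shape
()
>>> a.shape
(3, 3, 31)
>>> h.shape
(3, 5)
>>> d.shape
(31, 3)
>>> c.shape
(5, 3)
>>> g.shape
(3, 31)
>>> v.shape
()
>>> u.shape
(31, 31)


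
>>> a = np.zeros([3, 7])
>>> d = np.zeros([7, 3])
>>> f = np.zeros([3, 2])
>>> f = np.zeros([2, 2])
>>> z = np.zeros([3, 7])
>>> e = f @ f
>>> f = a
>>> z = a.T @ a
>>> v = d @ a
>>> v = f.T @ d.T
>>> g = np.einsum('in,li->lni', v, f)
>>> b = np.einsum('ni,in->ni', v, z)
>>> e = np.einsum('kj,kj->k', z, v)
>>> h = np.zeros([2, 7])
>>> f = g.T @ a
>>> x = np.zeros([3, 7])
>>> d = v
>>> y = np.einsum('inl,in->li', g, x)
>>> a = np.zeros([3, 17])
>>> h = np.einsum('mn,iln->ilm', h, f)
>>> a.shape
(3, 17)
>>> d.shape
(7, 7)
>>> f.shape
(7, 7, 7)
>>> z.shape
(7, 7)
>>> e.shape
(7,)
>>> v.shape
(7, 7)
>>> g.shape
(3, 7, 7)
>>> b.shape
(7, 7)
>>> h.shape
(7, 7, 2)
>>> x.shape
(3, 7)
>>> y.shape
(7, 3)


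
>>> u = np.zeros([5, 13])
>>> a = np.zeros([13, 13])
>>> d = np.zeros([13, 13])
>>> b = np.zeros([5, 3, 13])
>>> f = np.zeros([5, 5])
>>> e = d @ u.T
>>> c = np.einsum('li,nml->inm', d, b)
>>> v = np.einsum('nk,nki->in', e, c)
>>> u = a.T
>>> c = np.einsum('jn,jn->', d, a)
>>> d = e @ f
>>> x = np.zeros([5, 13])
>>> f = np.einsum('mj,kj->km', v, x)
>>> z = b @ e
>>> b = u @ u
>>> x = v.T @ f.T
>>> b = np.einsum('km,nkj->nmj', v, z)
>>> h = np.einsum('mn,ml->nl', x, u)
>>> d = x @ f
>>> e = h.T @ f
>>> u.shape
(13, 13)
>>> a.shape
(13, 13)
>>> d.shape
(13, 3)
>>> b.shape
(5, 13, 5)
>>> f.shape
(5, 3)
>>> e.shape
(13, 3)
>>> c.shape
()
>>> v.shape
(3, 13)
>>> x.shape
(13, 5)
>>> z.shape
(5, 3, 5)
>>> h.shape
(5, 13)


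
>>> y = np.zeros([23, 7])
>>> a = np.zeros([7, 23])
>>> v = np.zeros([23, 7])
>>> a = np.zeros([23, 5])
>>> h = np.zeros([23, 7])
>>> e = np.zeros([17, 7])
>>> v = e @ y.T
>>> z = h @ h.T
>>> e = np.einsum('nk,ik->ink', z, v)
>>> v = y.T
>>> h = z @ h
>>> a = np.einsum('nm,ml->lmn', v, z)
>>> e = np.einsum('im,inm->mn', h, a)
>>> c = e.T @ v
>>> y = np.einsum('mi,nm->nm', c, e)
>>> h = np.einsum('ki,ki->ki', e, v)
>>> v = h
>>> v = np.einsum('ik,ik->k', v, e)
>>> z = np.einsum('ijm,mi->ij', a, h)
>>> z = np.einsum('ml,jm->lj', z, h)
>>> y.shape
(7, 23)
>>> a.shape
(23, 23, 7)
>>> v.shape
(23,)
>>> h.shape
(7, 23)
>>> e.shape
(7, 23)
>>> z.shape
(23, 7)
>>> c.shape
(23, 23)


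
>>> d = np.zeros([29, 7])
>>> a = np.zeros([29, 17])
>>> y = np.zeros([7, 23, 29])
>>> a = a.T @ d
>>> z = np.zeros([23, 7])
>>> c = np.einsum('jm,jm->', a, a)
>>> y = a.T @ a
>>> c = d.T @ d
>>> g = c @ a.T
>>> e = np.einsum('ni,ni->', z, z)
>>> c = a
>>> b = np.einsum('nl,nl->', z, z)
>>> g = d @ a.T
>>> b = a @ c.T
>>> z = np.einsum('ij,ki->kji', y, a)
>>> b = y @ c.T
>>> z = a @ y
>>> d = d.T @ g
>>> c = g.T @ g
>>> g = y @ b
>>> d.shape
(7, 17)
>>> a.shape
(17, 7)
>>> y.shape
(7, 7)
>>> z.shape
(17, 7)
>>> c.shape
(17, 17)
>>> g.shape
(7, 17)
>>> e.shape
()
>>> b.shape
(7, 17)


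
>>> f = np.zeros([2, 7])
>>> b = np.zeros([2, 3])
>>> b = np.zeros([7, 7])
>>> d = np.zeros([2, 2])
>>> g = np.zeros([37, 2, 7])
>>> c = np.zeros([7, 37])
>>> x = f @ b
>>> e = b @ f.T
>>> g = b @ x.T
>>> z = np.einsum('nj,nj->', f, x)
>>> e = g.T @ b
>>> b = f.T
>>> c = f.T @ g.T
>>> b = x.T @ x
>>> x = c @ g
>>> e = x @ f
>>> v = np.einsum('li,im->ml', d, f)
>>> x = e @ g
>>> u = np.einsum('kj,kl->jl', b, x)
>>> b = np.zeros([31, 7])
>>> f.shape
(2, 7)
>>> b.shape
(31, 7)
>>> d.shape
(2, 2)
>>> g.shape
(7, 2)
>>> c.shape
(7, 7)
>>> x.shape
(7, 2)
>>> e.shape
(7, 7)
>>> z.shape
()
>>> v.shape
(7, 2)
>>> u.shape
(7, 2)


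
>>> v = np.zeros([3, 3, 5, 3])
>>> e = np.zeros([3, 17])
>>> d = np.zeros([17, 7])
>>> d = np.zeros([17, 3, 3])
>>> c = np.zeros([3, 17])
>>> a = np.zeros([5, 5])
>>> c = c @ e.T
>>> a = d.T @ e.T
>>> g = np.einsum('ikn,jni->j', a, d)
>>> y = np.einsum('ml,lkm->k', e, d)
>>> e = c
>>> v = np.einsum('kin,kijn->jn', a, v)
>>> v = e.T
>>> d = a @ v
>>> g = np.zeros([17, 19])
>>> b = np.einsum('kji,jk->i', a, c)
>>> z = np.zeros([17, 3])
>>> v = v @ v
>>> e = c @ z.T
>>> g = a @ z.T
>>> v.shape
(3, 3)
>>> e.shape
(3, 17)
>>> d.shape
(3, 3, 3)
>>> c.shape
(3, 3)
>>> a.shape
(3, 3, 3)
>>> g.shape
(3, 3, 17)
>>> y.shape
(3,)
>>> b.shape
(3,)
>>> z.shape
(17, 3)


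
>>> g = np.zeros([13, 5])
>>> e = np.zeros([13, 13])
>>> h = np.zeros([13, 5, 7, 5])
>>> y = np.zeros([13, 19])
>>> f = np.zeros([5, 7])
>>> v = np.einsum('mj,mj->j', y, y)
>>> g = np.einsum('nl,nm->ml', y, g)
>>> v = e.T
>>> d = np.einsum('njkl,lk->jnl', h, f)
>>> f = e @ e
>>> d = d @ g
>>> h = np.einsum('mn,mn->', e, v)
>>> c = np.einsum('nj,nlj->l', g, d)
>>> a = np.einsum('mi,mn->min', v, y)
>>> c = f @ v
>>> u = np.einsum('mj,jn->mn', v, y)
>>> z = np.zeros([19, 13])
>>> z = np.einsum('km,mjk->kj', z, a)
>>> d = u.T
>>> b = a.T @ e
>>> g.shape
(5, 19)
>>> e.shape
(13, 13)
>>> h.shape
()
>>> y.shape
(13, 19)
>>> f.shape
(13, 13)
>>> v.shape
(13, 13)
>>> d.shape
(19, 13)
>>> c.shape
(13, 13)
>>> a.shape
(13, 13, 19)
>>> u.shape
(13, 19)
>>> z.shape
(19, 13)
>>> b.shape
(19, 13, 13)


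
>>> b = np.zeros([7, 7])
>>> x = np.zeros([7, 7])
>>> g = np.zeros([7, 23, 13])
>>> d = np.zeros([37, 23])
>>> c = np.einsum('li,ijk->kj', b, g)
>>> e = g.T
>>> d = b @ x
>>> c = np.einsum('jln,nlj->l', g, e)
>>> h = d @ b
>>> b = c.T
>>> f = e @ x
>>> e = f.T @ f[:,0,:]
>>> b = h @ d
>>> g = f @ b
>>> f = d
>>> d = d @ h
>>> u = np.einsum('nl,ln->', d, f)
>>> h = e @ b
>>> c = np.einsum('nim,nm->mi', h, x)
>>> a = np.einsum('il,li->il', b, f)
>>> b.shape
(7, 7)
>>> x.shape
(7, 7)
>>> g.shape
(13, 23, 7)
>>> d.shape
(7, 7)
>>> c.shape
(7, 23)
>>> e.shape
(7, 23, 7)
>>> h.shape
(7, 23, 7)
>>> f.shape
(7, 7)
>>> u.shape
()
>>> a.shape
(7, 7)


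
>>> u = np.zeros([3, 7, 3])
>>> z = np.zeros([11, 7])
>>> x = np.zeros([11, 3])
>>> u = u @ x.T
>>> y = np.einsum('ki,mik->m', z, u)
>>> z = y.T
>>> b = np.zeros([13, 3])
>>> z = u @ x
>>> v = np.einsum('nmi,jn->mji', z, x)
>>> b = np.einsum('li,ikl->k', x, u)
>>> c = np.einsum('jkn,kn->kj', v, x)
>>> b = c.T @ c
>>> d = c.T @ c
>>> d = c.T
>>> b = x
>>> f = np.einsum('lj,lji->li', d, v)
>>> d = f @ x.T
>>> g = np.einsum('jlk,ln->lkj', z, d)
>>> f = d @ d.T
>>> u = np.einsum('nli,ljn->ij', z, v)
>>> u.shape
(3, 11)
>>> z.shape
(3, 7, 3)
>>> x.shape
(11, 3)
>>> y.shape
(3,)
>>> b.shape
(11, 3)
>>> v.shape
(7, 11, 3)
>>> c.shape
(11, 7)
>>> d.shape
(7, 11)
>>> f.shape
(7, 7)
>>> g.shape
(7, 3, 3)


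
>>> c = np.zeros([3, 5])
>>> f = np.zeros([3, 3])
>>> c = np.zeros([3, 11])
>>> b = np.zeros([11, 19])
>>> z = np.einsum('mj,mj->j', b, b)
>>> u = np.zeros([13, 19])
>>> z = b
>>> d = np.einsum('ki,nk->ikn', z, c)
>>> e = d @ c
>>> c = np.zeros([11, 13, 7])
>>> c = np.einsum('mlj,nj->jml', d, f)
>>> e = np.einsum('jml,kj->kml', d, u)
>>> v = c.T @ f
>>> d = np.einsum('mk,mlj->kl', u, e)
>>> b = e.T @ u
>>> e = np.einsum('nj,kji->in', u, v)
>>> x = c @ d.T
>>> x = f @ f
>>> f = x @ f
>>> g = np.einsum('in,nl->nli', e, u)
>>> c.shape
(3, 19, 11)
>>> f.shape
(3, 3)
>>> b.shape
(3, 11, 19)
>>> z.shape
(11, 19)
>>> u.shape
(13, 19)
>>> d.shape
(19, 11)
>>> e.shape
(3, 13)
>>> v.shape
(11, 19, 3)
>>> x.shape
(3, 3)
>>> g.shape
(13, 19, 3)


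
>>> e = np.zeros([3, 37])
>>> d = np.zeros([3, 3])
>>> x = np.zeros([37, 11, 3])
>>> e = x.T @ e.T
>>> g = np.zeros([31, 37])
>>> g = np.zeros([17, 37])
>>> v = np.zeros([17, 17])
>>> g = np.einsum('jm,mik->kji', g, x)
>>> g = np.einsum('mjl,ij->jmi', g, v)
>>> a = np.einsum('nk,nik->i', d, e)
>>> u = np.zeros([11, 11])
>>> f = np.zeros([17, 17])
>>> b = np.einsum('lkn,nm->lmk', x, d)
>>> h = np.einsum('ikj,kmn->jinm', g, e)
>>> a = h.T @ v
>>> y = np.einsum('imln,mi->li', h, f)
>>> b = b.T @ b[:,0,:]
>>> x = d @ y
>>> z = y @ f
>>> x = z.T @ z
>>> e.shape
(3, 11, 3)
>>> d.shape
(3, 3)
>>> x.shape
(17, 17)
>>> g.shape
(17, 3, 17)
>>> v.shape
(17, 17)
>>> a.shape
(11, 3, 17, 17)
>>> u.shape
(11, 11)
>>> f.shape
(17, 17)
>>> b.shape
(11, 3, 11)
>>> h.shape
(17, 17, 3, 11)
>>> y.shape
(3, 17)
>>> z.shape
(3, 17)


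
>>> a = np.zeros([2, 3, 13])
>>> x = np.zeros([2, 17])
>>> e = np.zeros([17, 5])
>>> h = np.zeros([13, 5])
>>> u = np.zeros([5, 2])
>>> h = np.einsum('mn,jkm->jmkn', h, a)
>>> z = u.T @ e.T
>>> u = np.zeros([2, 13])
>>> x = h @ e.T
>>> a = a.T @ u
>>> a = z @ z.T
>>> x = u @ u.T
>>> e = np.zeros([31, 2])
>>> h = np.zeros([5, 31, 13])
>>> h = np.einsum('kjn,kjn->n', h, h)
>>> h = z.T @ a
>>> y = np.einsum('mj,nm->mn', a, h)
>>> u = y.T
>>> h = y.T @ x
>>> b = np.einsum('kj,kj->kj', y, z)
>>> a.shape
(2, 2)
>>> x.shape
(2, 2)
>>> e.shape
(31, 2)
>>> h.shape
(17, 2)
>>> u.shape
(17, 2)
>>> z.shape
(2, 17)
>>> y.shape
(2, 17)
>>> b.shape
(2, 17)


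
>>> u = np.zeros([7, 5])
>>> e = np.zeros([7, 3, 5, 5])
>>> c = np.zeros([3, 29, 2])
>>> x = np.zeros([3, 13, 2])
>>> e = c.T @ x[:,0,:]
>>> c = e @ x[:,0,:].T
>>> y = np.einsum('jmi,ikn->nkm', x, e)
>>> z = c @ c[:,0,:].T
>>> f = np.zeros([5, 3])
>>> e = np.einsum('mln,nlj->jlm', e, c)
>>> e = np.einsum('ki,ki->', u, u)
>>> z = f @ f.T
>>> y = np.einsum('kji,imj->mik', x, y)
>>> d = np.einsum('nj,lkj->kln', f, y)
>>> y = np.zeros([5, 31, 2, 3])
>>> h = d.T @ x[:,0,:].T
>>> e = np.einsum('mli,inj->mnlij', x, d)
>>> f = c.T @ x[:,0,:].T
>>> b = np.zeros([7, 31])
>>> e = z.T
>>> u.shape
(7, 5)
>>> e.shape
(5, 5)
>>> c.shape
(2, 29, 3)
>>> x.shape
(3, 13, 2)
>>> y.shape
(5, 31, 2, 3)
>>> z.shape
(5, 5)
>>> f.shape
(3, 29, 3)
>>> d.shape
(2, 29, 5)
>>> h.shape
(5, 29, 3)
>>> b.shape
(7, 31)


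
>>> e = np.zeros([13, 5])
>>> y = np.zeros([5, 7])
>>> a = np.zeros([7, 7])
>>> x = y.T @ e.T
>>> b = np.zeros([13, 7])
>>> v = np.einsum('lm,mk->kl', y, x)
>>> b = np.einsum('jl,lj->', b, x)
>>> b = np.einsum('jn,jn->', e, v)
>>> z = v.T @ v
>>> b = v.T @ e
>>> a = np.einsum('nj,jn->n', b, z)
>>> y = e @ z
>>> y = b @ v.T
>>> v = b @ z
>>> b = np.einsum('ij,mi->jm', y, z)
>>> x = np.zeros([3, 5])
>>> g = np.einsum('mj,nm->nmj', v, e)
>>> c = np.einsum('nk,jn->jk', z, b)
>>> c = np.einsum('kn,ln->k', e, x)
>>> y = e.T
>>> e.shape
(13, 5)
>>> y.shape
(5, 13)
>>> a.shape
(5,)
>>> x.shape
(3, 5)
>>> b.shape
(13, 5)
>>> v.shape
(5, 5)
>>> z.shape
(5, 5)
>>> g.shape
(13, 5, 5)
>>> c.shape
(13,)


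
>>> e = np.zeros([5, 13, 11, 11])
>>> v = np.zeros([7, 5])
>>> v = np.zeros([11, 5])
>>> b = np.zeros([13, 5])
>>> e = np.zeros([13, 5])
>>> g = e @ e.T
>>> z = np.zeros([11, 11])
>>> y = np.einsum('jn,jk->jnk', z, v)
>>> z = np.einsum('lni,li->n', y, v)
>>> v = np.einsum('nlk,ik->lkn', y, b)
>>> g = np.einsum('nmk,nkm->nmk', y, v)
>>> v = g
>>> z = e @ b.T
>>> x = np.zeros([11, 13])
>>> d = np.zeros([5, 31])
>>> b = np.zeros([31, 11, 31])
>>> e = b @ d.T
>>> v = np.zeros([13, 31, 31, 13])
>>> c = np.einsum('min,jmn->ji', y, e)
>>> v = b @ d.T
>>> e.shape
(31, 11, 5)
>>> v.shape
(31, 11, 5)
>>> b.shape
(31, 11, 31)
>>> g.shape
(11, 11, 5)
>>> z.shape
(13, 13)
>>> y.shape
(11, 11, 5)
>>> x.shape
(11, 13)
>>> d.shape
(5, 31)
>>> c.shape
(31, 11)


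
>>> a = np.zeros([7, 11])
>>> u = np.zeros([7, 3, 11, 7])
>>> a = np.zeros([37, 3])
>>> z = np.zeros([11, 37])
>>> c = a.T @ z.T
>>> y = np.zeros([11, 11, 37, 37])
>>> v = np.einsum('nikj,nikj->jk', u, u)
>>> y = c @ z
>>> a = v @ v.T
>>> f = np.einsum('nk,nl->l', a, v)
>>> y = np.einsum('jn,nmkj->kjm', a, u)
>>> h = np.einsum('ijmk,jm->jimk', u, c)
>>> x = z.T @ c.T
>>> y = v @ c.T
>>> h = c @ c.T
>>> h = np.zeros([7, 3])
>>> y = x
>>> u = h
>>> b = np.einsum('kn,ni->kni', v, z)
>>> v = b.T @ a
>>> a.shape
(7, 7)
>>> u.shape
(7, 3)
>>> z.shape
(11, 37)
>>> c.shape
(3, 11)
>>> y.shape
(37, 3)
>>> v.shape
(37, 11, 7)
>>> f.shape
(11,)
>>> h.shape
(7, 3)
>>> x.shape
(37, 3)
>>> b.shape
(7, 11, 37)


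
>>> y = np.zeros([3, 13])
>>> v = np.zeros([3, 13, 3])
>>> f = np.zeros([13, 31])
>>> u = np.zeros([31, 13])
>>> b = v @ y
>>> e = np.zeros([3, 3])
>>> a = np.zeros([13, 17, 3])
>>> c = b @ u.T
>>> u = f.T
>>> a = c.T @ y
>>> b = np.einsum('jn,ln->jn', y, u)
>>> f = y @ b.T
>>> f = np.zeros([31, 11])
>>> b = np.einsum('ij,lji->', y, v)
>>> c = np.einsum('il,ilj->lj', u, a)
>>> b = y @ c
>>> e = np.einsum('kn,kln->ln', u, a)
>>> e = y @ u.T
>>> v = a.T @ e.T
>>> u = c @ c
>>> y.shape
(3, 13)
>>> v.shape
(13, 13, 3)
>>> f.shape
(31, 11)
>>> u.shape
(13, 13)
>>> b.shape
(3, 13)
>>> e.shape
(3, 31)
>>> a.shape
(31, 13, 13)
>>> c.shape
(13, 13)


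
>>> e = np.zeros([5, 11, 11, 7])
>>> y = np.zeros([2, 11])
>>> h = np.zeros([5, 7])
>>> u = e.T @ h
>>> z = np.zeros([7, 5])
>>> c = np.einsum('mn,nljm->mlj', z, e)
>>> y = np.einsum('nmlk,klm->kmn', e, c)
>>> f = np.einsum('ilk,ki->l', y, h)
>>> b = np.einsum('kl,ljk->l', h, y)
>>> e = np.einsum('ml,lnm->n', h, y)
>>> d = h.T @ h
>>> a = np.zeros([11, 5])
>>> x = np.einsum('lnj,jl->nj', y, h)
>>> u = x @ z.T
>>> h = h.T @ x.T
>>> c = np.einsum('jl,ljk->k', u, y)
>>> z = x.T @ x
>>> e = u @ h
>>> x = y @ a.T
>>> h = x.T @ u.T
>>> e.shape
(11, 11)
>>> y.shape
(7, 11, 5)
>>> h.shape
(11, 11, 11)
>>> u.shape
(11, 7)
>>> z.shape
(5, 5)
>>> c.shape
(5,)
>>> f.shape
(11,)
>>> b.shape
(7,)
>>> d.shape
(7, 7)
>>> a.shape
(11, 5)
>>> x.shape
(7, 11, 11)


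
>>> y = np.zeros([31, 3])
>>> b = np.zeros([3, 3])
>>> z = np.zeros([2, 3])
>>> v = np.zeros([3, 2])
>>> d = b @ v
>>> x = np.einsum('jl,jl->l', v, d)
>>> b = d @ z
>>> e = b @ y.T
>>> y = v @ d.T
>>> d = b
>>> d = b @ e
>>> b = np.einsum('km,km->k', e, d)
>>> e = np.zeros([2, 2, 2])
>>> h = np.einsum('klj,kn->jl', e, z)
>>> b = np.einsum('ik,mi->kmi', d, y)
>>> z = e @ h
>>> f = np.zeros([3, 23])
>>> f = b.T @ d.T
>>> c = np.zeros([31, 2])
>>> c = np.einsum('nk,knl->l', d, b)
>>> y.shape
(3, 3)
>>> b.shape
(31, 3, 3)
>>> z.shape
(2, 2, 2)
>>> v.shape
(3, 2)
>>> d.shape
(3, 31)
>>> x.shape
(2,)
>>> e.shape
(2, 2, 2)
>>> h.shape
(2, 2)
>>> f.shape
(3, 3, 3)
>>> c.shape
(3,)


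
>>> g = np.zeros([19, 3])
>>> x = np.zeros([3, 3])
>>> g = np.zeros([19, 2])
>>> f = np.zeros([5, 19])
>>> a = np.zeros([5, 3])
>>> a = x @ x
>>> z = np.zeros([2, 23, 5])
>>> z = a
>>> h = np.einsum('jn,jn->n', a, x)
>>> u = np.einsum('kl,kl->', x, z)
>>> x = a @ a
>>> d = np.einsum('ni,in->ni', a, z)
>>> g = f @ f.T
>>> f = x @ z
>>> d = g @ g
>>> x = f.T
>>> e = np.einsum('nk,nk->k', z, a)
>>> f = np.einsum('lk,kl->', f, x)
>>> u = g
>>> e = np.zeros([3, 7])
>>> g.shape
(5, 5)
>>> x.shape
(3, 3)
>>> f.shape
()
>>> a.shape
(3, 3)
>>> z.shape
(3, 3)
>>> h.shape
(3,)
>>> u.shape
(5, 5)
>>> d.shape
(5, 5)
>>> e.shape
(3, 7)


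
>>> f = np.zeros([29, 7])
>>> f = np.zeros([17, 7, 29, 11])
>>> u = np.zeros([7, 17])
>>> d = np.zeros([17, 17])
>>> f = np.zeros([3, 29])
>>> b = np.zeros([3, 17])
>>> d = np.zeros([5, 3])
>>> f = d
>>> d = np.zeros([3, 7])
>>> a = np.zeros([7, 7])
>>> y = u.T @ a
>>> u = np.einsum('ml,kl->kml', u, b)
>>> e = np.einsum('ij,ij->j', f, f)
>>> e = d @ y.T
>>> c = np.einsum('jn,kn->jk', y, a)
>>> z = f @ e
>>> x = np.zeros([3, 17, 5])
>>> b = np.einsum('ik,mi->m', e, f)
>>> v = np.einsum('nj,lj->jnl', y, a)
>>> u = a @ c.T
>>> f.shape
(5, 3)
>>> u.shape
(7, 17)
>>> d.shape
(3, 7)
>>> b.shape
(5,)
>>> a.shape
(7, 7)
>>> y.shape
(17, 7)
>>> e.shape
(3, 17)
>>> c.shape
(17, 7)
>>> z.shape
(5, 17)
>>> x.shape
(3, 17, 5)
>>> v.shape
(7, 17, 7)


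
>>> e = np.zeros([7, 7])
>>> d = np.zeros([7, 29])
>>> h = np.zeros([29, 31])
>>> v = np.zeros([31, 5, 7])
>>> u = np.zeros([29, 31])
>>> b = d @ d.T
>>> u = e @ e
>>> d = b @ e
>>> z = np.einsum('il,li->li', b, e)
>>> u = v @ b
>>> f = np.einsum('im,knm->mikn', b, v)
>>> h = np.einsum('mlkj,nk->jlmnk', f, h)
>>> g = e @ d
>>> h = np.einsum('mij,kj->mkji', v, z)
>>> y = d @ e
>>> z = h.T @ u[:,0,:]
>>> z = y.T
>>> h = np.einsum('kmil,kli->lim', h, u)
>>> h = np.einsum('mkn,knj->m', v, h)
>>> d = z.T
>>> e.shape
(7, 7)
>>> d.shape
(7, 7)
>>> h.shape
(31,)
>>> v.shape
(31, 5, 7)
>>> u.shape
(31, 5, 7)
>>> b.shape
(7, 7)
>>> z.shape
(7, 7)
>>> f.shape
(7, 7, 31, 5)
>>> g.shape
(7, 7)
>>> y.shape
(7, 7)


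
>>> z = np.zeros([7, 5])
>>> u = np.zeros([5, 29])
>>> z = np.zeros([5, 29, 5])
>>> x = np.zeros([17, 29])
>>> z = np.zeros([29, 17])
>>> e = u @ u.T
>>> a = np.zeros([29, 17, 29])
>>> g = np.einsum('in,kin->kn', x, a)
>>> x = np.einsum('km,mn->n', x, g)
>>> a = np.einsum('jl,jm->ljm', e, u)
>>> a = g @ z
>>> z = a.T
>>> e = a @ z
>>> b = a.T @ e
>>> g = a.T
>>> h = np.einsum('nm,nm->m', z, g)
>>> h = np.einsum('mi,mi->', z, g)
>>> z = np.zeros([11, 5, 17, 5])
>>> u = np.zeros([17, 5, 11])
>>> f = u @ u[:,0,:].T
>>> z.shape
(11, 5, 17, 5)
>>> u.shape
(17, 5, 11)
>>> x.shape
(29,)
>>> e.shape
(29, 29)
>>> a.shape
(29, 17)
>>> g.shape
(17, 29)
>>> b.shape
(17, 29)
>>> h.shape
()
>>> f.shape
(17, 5, 17)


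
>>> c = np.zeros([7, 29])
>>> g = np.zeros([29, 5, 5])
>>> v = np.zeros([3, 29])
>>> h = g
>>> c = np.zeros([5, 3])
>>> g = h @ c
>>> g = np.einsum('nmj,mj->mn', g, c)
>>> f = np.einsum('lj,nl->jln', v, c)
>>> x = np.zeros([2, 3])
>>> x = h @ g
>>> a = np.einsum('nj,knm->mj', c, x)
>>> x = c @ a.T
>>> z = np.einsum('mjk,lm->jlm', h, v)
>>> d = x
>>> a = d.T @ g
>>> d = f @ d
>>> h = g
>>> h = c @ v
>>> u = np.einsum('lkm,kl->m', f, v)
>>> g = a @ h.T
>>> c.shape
(5, 3)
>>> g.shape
(29, 5)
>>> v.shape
(3, 29)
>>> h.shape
(5, 29)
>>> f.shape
(29, 3, 5)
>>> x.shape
(5, 29)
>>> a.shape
(29, 29)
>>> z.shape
(5, 3, 29)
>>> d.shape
(29, 3, 29)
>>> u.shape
(5,)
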